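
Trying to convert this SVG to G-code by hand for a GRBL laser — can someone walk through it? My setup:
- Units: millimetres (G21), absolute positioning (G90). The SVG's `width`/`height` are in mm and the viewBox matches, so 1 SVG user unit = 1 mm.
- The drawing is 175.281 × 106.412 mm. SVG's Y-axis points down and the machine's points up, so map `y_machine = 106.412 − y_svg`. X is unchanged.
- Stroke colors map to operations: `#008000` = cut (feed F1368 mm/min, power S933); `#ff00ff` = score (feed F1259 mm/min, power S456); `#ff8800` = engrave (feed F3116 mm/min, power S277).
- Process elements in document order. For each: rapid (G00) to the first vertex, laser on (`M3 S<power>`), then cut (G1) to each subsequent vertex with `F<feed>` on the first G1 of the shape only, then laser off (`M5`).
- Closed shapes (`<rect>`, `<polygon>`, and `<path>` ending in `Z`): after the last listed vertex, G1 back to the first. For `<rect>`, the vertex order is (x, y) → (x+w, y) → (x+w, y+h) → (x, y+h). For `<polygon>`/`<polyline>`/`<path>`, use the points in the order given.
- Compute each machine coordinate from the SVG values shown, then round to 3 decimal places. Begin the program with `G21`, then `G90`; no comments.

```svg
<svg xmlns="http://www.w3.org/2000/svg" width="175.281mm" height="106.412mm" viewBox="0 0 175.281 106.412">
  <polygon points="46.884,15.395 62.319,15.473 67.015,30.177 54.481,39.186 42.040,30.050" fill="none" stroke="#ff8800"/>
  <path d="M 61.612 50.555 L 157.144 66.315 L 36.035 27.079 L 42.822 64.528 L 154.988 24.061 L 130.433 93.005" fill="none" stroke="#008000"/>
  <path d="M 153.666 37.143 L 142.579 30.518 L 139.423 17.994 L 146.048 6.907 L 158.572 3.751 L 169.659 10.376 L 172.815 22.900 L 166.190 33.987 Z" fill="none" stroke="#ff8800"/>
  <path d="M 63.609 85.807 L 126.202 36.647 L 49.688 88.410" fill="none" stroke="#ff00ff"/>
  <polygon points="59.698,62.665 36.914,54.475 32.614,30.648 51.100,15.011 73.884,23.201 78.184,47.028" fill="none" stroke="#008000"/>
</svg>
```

1 u = 1 mm; y_m = 106.412 − y.

[1] `<polygon>` regular polygon, #ff8800→engrave S277 F3116: (46.884,91.017) → (62.319,90.939) → (67.015,76.235) → (54.481,67.226) → (42.040,76.362) → (46.884,91.017) (closed)

[2] `<path>` open polyline, #008000→cut S933 F1368: (61.612,55.857) → (157.144,40.097) → (36.035,79.333) → (42.822,41.884) → (154.988,82.351) → (130.433,13.407)

[3] `<path>` regular polygon, #ff8800→engrave S277 F3116: (153.666,69.269) → (142.579,75.894) → (139.423,88.418) → (146.048,99.505) → (158.572,102.661) → (169.659,96.036) → (172.815,83.512) → (166.190,72.425) → (153.666,69.269) (closed)

[4] `<path>` open polyline, #ff00ff→score S456 F1259: (63.609,20.605) → (126.202,69.765) → (49.688,18.002)

[5] `<polygon>` regular polygon, #008000→cut S933 F1368: (59.698,43.747) → (36.914,51.937) → (32.614,75.764) → (51.100,91.401) → (73.884,83.211) → (78.184,59.384) → (59.698,43.747) (closed)

G21
G90
G00 X46.884 Y91.017
M3 S277
G1 X62.319 Y90.939 F3116
G1 X67.015 Y76.235
G1 X54.481 Y67.226
G1 X42.040 Y76.362
G1 X46.884 Y91.017
M5
G00 X61.612 Y55.857
M3 S933
G1 X157.144 Y40.097 F1368
G1 X36.035 Y79.333
G1 X42.822 Y41.884
G1 X154.988 Y82.351
G1 X130.433 Y13.407
M5
G00 X153.666 Y69.269
M3 S277
G1 X142.579 Y75.894 F3116
G1 X139.423 Y88.418
G1 X146.048 Y99.505
G1 X158.572 Y102.661
G1 X169.659 Y96.036
G1 X172.815 Y83.512
G1 X166.190 Y72.425
G1 X153.666 Y69.269
M5
G00 X63.609 Y20.605
M3 S456
G1 X126.202 Y69.765 F1259
G1 X49.688 Y18.002
M5
G00 X59.698 Y43.747
M3 S933
G1 X36.914 Y51.937 F1368
G1 X32.614 Y75.764
G1 X51.100 Y91.401
G1 X73.884 Y83.211
G1 X78.184 Y59.384
G1 X59.698 Y43.747
M5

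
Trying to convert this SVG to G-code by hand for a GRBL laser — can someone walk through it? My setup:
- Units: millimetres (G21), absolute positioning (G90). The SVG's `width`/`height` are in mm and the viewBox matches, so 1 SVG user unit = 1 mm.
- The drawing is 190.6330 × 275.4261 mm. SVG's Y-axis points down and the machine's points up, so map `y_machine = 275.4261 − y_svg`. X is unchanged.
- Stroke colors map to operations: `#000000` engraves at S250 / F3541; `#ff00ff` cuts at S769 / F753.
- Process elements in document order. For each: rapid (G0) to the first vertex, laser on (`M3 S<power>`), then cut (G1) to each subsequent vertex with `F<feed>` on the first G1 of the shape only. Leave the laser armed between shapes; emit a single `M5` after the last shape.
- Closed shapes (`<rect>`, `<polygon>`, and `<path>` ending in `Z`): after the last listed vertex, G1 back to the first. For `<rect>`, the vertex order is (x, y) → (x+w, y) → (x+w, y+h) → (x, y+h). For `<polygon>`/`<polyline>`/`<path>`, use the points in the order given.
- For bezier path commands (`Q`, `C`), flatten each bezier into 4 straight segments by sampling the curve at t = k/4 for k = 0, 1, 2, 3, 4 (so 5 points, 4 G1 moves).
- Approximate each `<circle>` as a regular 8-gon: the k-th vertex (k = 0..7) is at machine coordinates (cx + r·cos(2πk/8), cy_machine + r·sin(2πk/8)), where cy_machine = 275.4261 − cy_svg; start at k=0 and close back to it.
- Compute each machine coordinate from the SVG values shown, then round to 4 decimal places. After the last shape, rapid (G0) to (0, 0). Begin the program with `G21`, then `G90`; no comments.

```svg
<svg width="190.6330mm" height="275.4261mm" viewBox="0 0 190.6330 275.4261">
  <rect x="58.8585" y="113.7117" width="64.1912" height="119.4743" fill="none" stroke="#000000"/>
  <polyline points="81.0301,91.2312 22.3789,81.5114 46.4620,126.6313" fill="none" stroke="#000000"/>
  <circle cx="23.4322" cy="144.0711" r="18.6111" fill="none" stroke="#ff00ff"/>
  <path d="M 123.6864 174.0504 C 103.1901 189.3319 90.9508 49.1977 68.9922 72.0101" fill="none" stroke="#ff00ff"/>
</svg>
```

G21
G90
G0 X58.8585 Y161.7144
M3 S250
G1 X123.0497 Y161.7144 F3541
G1 X123.0497 Y42.2401
G1 X58.8585 Y42.2401
G1 X58.8585 Y161.7144
G0 X81.0301 Y184.1949
M3 S250
G1 X22.3789 Y193.9147 F3541
G1 X46.4620 Y148.7948
G0 X42.0433 Y131.3550
M3 S769
G1 X36.5922 Y144.5150 F753
G1 X23.4322 Y149.9661
G1 X10.2722 Y144.5150
G1 X4.8211 Y131.3550
G1 X10.2722 Y118.1950
G1 X23.4322 Y112.7439
G1 X36.5922 Y118.1950
G1 X42.0433 Y131.3550
G0 X123.6864 Y101.3757
M3 S769
G1 X109.5815 Y114.0806 F753
G1 X96.8877 Y155.2199
G1 X83.9197 Y194.9472
G1 X68.9922 Y203.4160
M5
G0 X0.0000 Y0.0000

Since the viewBox matches the mm dimensions, user units are millimetres directly. The only transform is the Y-flip y_m = 275.4261 − y_svg.

Shape 1 is a rectangle drawn with `<rect>`. Its stroke #000000 means engrave at S250, F3541. After flipping Y the toolpath is (58.8585,161.7144) → (123.0497,161.7144) → (123.0497,42.2401) → (58.8585,42.2401) → (58.8585,161.7144), returning to the start.

Shape 2 is a open polyline drawn with `<polyline>`. Its stroke #000000 means engrave at S250, F3541. After flipping Y the toolpath is (81.0301,184.1949) → (22.3789,193.9147) → (46.4620,148.7948).

Shape 3 is a circle drawn with `<circle>`. Its stroke #ff00ff means cut at S769, F753. After flipping Y the toolpath is (42.0433,131.3550) → (36.5922,144.5150) → (23.4322,149.9661) → (10.2722,144.5150) → (4.8211,131.3550) → (10.2722,118.1950) → (23.4322,112.7439) → (36.5922,118.1950) → (42.0433,131.3550), returning to the start.

Shape 4 is a cubic bezier drawn with `<path>`. Its stroke #ff00ff means cut at S769, F753. After flipping Y the toolpath is (123.6864,101.3757) → (109.5815,114.0806) → (96.8877,155.2199) → (83.9197,194.9472) → (68.9922,203.4160).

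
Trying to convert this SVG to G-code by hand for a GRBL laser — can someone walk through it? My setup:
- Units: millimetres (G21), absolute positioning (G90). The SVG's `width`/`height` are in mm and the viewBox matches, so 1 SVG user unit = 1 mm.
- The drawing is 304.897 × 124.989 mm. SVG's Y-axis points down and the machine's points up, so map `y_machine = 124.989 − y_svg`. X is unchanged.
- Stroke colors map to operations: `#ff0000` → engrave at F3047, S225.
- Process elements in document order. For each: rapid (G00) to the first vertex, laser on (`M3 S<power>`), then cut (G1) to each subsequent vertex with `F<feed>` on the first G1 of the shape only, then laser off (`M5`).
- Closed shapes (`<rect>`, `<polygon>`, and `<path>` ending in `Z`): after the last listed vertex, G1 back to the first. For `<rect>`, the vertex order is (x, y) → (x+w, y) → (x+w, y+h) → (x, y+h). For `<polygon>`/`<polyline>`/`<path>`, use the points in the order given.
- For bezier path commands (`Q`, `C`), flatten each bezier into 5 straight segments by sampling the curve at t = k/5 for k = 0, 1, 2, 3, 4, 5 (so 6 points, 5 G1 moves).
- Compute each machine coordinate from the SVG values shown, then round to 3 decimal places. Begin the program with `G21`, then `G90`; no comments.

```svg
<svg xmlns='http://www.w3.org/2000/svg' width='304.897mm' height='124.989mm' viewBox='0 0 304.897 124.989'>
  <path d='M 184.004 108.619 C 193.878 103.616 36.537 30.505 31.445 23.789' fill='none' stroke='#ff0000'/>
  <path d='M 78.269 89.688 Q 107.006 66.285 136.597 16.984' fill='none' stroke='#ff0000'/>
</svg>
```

G21
G90
G00 X184.004 Y16.370
M3 S225
G1 X172.418 Y26.469 F3047
G1 X136.035 Y46.457
G1 X90.189 Y69.879
G1 X50.214 Y90.279
G1 X31.445 Y101.200
M5
G00 X78.269 Y35.301
M3 S225
G1 X89.798 Y45.698 F3047
G1 X101.395 Y58.167
G1 X113.061 Y72.708
G1 X124.795 Y89.321
G1 X136.597 Y108.005
M5

viewBox `0 0 304.897 124.989` with mm width/height → 1 unit = 1 mm. Flip: y_m = 124.989 − y_svg.

**Shape 1** — `<path>` cubic bezier, stroke `#ff0000` → engrave (S225, F3047). Control points (SVG): P0=(184.004,108.619), P1=(193.878,103.616), P2=(36.537,30.505), P3=(31.445,23.789); sampled at t=k/5. Machine vertices: (184.004,16.370) → (172.418,26.469) → (136.035,46.457) → (90.189,69.879) → (50.214,90.279) → (31.445,101.200). Open path.

**Shape 2** — `<path>` quadratic bezier, stroke `#ff0000` → engrave (S225, F3047). Control points (SVG): P0=(78.269,89.688), P1=(107.006,66.285), P2=(136.597,16.984); sampled at t=k/5. Machine vertices: (78.269,35.301) → (89.798,45.698) → (101.395,58.167) → (113.061,72.708) → (124.795,89.321) → (136.597,108.005). Open path.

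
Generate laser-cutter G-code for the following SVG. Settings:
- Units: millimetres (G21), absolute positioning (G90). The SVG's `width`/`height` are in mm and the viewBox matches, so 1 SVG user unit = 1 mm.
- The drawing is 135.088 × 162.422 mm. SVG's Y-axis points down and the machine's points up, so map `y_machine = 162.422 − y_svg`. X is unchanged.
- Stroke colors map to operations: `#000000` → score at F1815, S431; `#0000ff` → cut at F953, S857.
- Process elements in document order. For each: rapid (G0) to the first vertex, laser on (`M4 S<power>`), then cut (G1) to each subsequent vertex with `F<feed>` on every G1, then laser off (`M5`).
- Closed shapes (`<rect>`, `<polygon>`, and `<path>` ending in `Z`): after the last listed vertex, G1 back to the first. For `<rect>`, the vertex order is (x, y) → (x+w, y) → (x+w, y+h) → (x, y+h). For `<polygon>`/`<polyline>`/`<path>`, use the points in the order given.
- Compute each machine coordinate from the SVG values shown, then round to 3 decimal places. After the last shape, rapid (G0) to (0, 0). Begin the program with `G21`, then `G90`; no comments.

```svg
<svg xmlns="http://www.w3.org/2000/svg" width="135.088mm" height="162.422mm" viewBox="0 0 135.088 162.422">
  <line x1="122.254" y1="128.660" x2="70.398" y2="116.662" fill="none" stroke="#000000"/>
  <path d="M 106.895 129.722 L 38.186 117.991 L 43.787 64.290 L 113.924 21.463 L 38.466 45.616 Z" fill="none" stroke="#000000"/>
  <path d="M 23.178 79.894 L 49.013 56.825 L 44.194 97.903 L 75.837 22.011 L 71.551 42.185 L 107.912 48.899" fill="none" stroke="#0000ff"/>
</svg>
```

G21
G90
G0 X122.254 Y33.762
M4 S431
G1 X70.398 Y45.760 F1815
M5
G0 X106.895 Y32.700
M4 S431
G1 X38.186 Y44.431 F1815
G1 X43.787 Y98.132 F1815
G1 X113.924 Y140.959 F1815
G1 X38.466 Y116.806 F1815
G1 X106.895 Y32.700 F1815
M5
G0 X23.178 Y82.528
M4 S857
G1 X49.013 Y105.597 F953
G1 X44.194 Y64.519 F953
G1 X75.837 Y140.411 F953
G1 X71.551 Y120.237 F953
G1 X107.912 Y113.523 F953
M5
G0 X0.000 Y0.000

viewBox `0 0 135.088 162.422` with mm width/height → 1 unit = 1 mm. Flip: y_m = 162.422 − y_svg.

**Shape 1** — `<line>` line segment, stroke `#000000` → score (S431, F1815). Machine vertices: (122.254,33.762) → (70.398,45.760). Open path.

**Shape 2** — `<path>` closed polygon, stroke `#000000` → score (S431, F1815). Machine vertices: (106.895,32.700) → (38.186,44.431) → (43.787,98.132) → (113.924,140.959) → (38.466,116.806) → (106.895,32.700). Closed: final G1 returns to the first vertex.

**Shape 3** — `<path>` open polyline, stroke `#0000ff` → cut (S857, F953). Machine vertices: (23.178,82.528) → (49.013,105.597) → (44.194,64.519) → (75.837,140.411) → (71.551,120.237) → (107.912,113.523). Open path.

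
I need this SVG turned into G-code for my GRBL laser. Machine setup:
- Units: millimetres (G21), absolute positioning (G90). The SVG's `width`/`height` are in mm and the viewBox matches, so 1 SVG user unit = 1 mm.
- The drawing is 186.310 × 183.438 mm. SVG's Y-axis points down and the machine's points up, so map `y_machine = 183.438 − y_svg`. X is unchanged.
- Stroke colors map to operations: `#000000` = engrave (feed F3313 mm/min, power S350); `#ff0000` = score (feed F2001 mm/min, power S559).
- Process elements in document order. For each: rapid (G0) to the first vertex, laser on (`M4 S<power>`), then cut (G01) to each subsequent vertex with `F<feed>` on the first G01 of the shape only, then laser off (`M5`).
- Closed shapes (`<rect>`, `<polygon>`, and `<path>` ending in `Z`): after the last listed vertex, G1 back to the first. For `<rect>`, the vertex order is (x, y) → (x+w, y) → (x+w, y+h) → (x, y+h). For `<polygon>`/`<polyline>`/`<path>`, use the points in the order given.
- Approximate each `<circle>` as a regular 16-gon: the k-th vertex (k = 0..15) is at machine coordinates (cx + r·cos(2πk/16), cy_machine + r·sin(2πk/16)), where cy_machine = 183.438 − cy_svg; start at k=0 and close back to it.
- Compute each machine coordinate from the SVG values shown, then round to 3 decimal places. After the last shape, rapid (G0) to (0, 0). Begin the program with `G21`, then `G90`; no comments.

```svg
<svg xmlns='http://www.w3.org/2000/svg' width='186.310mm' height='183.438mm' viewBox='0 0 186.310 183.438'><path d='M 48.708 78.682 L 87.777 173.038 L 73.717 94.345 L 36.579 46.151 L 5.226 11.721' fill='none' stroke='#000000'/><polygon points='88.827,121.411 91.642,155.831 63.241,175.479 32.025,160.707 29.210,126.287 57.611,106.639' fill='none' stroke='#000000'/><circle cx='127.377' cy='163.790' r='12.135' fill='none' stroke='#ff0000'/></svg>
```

G21
G90
G0 X48.708 Y104.756
M4 S350
G01 X87.777 Y10.400 F3313
G01 X73.717 Y89.093
G01 X36.579 Y137.287
G01 X5.226 Y171.717
M5
G0 X88.827 Y62.027
M4 S350
G01 X91.642 Y27.607 F3313
G01 X63.241 Y7.959
G01 X32.025 Y22.731
G01 X29.210 Y57.151
G01 X57.611 Y76.799
G01 X88.827 Y62.027
M5
G0 X139.512 Y19.648
M4 S559
G01 X138.588 Y24.292 F2001
G01 X135.958 Y28.229
G01 X132.021 Y30.859
G01 X127.377 Y31.783
G01 X122.733 Y30.859
G01 X118.796 Y28.229
G01 X116.166 Y24.292
G01 X115.242 Y19.648
G01 X116.166 Y15.004
G01 X118.796 Y11.067
G01 X122.733 Y8.437
G01 X127.377 Y7.513
G01 X132.021 Y8.437
G01 X135.958 Y11.067
G01 X138.588 Y15.004
G01 X139.512 Y19.648
M5
G0 X0.000 Y0.000

1 u = 1 mm; y_m = 183.438 − y.

[1] `<path>` open polyline, #000000→engrave S350 F3313: (48.708,104.756) → (87.777,10.400) → (73.717,89.093) → (36.579,137.287) → (5.226,171.717)

[2] `<polygon>` regular polygon, #000000→engrave S350 F3313: (88.827,62.027) → (91.642,27.607) → (63.241,7.959) → (32.025,22.731) → (29.210,57.151) → (57.611,76.799) → (88.827,62.027) (closed)

[3] `<circle>` circle, #ff0000→score S559 F2001: (139.512,19.648) → (138.588,24.292) → (135.958,28.229) → (132.021,30.859) → (127.377,31.783) → (122.733,30.859) → (118.796,28.229) → (116.166,24.292) → (115.242,19.648) → (116.166,15.004) → (118.796,11.067) → (122.733,8.437) → (127.377,7.513) → (132.021,8.437) → (135.958,11.067) → (138.588,15.004) → (139.512,19.648) (closed)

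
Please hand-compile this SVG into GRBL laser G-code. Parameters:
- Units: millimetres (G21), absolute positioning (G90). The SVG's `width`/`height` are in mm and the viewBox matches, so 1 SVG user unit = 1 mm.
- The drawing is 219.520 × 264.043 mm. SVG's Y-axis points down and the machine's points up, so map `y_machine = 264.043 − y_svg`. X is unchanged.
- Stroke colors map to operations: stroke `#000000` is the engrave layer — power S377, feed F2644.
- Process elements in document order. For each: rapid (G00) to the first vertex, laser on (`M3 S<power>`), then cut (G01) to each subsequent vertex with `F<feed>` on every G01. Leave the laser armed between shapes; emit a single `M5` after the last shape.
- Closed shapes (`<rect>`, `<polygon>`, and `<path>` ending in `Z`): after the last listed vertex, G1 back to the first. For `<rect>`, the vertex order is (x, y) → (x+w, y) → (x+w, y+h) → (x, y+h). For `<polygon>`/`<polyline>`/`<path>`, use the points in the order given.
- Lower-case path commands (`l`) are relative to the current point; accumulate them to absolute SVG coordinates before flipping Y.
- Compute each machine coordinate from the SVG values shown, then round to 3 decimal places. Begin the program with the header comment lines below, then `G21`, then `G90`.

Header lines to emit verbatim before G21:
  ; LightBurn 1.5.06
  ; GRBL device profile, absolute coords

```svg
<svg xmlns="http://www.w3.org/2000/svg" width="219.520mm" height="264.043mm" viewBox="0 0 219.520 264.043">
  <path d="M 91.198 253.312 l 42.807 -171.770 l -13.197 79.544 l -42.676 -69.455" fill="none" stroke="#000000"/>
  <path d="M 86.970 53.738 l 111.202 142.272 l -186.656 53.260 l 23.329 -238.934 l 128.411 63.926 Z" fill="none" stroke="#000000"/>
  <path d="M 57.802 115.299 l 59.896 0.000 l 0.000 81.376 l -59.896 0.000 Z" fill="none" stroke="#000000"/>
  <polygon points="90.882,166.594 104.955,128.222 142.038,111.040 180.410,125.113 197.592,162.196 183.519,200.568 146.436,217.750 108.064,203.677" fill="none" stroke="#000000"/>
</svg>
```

; LightBurn 1.5.06
; GRBL device profile, absolute coords
G21
G90
G00 X91.198 Y10.731
M3 S377
G01 X134.005 Y182.501 F2644
G01 X120.808 Y102.957 F2644
G01 X78.132 Y172.412 F2644
G00 X86.970 Y210.305
M3 S377
G01 X198.172 Y68.033 F2644
G01 X11.516 Y14.773 F2644
G01 X34.845 Y253.707 F2644
G01 X163.256 Y189.781 F2644
G01 X86.970 Y210.305 F2644
G00 X57.802 Y148.744
M3 S377
G01 X117.698 Y148.744 F2644
G01 X117.698 Y67.368 F2644
G01 X57.802 Y67.368 F2644
G01 X57.802 Y148.744 F2644
G00 X90.882 Y97.449
M3 S377
G01 X104.955 Y135.821 F2644
G01 X142.038 Y153.003 F2644
G01 X180.410 Y138.930 F2644
G01 X197.592 Y101.847 F2644
G01 X183.519 Y63.475 F2644
G01 X146.436 Y46.293 F2644
G01 X108.064 Y60.366 F2644
G01 X90.882 Y97.449 F2644
M5

1 u = 1 mm; y_m = 264.043 − y.

[1] `<path>` open polyline, #000000→engrave S377 F2644: (91.198,10.731) → (134.005,182.501) → (120.808,102.957) → (78.132,172.412)

[2] `<path>` closed polygon, #000000→engrave S377 F2644: (86.970,210.305) → (198.172,68.033) → (11.516,14.773) → (34.845,253.707) → (163.256,189.781) → (86.970,210.305) (closed)

[3] `<path>` rectangle, #000000→engrave S377 F2644: (57.802,148.744) → (117.698,148.744) → (117.698,67.368) → (57.802,67.368) → (57.802,148.744) (closed)

[4] `<polygon>` regular polygon, #000000→engrave S377 F2644: (90.882,97.449) → (104.955,135.821) → (142.038,153.003) → (180.410,138.930) → (197.592,101.847) → (183.519,63.475) → (146.436,46.293) → (108.064,60.366) → (90.882,97.449) (closed)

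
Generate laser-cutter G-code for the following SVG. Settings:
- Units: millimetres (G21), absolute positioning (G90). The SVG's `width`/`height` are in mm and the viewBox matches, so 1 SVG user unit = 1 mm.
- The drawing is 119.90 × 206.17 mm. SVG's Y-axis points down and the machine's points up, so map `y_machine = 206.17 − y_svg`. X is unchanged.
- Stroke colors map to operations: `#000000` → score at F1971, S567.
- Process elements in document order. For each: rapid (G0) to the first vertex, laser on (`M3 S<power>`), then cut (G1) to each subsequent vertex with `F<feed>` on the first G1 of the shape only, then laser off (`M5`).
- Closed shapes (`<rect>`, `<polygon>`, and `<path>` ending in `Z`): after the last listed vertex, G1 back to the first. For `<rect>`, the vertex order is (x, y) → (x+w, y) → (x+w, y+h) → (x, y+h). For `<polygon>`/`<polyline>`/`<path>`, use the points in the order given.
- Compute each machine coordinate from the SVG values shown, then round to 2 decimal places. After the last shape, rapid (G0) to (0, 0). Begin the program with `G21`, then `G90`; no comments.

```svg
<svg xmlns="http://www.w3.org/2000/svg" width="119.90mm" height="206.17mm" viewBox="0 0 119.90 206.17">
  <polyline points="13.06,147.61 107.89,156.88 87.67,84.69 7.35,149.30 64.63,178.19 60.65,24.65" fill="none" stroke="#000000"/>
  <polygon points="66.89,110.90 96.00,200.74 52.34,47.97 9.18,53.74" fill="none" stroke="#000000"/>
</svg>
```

G21
G90
G0 X13.06 Y58.56
M3 S567
G1 X107.89 Y49.29 F1971
G1 X87.67 Y121.48
G1 X7.35 Y56.87
G1 X64.63 Y27.98
G1 X60.65 Y181.52
M5
G0 X66.89 Y95.27
M3 S567
G1 X96.00 Y5.43 F1971
G1 X52.34 Y158.20
G1 X9.18 Y152.43
G1 X66.89 Y95.27
M5
G0 X0.00 Y0.00

Since the viewBox matches the mm dimensions, user units are millimetres directly. The only transform is the Y-flip y_m = 206.17 − y_svg.

Shape 1 is a open polyline drawn with `<polyline>`. Its stroke #000000 means score at S567, F1971. After flipping Y the toolpath is (13.06,58.56) → (107.89,49.29) → (87.67,121.48) → (7.35,56.87) → (64.63,27.98) → (60.65,181.52).

Shape 2 is a closed polygon drawn with `<polygon>`. Its stroke #000000 means score at S567, F1971. After flipping Y the toolpath is (66.89,95.27) → (96.00,5.43) → (52.34,158.20) → (9.18,152.43) → (66.89,95.27), returning to the start.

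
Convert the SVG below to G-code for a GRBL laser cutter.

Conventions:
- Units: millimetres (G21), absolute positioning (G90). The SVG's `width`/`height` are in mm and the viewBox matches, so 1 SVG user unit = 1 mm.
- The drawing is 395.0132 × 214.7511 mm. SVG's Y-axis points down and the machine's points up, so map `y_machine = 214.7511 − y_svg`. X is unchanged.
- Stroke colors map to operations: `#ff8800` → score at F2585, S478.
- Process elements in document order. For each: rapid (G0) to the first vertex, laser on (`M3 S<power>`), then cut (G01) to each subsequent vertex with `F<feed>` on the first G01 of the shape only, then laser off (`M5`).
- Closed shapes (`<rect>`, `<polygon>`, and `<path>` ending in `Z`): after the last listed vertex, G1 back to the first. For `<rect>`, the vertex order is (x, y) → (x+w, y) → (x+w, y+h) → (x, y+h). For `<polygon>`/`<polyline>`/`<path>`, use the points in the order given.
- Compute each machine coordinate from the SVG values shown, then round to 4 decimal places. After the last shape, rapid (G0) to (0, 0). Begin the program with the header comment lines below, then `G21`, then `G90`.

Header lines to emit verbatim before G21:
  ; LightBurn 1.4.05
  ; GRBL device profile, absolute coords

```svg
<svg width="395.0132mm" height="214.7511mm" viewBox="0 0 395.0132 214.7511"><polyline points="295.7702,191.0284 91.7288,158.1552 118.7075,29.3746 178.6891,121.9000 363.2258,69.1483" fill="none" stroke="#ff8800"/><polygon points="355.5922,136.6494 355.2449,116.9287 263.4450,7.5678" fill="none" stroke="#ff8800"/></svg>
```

; LightBurn 1.4.05
; GRBL device profile, absolute coords
G21
G90
G0 X295.7702 Y23.7227
M3 S478
G01 X91.7288 Y56.5959 F2585
G01 X118.7075 Y185.3765
G01 X178.6891 Y92.8511
G01 X363.2258 Y145.6028
M5
G0 X355.5922 Y78.1017
M3 S478
G01 X355.2449 Y97.8224 F2585
G01 X263.4450 Y207.1833
G01 X355.5922 Y78.1017
M5
G0 X0.0000 Y0.0000

viewBox `0 0 395.0132 214.7511` with mm width/height → 1 unit = 1 mm. Flip: y_m = 214.7511 − y_svg.

**Shape 1** — `<polyline>` open polyline, stroke `#ff8800` → score (S478, F2585). Machine vertices: (295.7702,23.7227) → (91.7288,56.5959) → (118.7075,185.3765) → (178.6891,92.8511) → (363.2258,145.6028). Open path.

**Shape 2** — `<polygon>` closed polygon, stroke `#ff8800` → score (S478, F2585). Machine vertices: (355.5922,78.1017) → (355.2449,97.8224) → (263.4450,207.1833) → (355.5922,78.1017). Closed: final G1 returns to the first vertex.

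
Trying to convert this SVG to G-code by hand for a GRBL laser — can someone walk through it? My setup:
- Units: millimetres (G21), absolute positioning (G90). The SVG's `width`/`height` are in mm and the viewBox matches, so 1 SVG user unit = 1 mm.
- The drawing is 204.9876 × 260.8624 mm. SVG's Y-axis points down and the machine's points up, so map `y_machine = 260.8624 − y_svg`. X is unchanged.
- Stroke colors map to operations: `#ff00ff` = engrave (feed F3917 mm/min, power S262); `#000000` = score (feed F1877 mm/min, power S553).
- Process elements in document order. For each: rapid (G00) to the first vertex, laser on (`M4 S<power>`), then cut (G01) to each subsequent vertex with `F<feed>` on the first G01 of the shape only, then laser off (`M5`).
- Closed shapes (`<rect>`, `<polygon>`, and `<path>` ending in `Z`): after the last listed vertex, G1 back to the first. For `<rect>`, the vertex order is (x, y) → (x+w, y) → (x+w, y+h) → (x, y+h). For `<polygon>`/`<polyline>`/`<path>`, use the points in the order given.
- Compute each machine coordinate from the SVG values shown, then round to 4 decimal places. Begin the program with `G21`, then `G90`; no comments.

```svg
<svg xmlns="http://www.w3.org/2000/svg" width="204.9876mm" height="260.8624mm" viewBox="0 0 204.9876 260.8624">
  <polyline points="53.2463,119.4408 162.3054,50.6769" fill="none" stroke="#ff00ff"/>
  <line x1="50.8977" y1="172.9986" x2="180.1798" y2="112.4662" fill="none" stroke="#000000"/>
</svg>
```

G21
G90
G00 X53.2463 Y141.4216
M4 S262
G01 X162.3054 Y210.1855 F3917
M5
G00 X50.8977 Y87.8638
M4 S553
G01 X180.1798 Y148.3962 F1877
M5

Since the viewBox matches the mm dimensions, user units are millimetres directly. The only transform is the Y-flip y_m = 260.8624 − y_svg.

Shape 1 is a line segment drawn with `<polyline>`. Its stroke #ff00ff means engrave at S262, F3917. After flipping Y the toolpath is (53.2463,141.4216) → (162.3054,210.1855).

Shape 2 is a line segment drawn with `<line>`. Its stroke #000000 means score at S553, F1877. After flipping Y the toolpath is (50.8977,87.8638) → (180.1798,148.3962).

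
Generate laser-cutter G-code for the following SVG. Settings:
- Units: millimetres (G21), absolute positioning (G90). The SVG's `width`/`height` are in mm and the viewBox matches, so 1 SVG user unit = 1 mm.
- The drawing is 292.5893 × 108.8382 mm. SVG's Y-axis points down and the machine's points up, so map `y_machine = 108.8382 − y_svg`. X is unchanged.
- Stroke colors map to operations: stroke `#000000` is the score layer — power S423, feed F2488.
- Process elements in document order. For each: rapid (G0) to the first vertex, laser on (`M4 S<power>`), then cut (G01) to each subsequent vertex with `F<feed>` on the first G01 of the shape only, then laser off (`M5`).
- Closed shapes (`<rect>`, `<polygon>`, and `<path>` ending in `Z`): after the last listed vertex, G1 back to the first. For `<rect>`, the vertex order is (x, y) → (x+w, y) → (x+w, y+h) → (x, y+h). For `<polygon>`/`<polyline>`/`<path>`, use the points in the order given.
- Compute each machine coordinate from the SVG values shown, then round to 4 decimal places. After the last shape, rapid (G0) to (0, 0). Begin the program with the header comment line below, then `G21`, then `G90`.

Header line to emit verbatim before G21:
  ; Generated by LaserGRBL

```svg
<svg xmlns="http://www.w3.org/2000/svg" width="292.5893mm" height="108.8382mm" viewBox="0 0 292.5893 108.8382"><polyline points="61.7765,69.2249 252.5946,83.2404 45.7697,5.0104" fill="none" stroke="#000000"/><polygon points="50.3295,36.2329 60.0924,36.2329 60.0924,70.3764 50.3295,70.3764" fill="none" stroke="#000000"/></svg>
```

; Generated by LaserGRBL
G21
G90
G0 X61.7765 Y39.6133
M4 S423
G01 X252.5946 Y25.5978 F2488
G01 X45.7697 Y103.8278
M5
G0 X50.3295 Y72.6053
M4 S423
G01 X60.0924 Y72.6053 F2488
G01 X60.0924 Y38.4618
G01 X50.3295 Y38.4618
G01 X50.3295 Y72.6053
M5
G0 X0.0000 Y0.0000

viewBox `0 0 292.5893 108.8382` with mm width/height → 1 unit = 1 mm. Flip: y_m = 108.8382 − y_svg.

**Shape 1** — `<polyline>` open polyline, stroke `#000000` → score (S423, F2488). Machine vertices: (61.7765,39.6133) → (252.5946,25.5978) → (45.7697,103.8278). Open path.

**Shape 2** — `<polygon>` rectangle, stroke `#000000` → score (S423, F2488). Machine vertices: (50.3295,72.6053) → (60.0924,72.6053) → (60.0924,38.4618) → (50.3295,38.4618) → (50.3295,72.6053). Closed: final G1 returns to the first vertex.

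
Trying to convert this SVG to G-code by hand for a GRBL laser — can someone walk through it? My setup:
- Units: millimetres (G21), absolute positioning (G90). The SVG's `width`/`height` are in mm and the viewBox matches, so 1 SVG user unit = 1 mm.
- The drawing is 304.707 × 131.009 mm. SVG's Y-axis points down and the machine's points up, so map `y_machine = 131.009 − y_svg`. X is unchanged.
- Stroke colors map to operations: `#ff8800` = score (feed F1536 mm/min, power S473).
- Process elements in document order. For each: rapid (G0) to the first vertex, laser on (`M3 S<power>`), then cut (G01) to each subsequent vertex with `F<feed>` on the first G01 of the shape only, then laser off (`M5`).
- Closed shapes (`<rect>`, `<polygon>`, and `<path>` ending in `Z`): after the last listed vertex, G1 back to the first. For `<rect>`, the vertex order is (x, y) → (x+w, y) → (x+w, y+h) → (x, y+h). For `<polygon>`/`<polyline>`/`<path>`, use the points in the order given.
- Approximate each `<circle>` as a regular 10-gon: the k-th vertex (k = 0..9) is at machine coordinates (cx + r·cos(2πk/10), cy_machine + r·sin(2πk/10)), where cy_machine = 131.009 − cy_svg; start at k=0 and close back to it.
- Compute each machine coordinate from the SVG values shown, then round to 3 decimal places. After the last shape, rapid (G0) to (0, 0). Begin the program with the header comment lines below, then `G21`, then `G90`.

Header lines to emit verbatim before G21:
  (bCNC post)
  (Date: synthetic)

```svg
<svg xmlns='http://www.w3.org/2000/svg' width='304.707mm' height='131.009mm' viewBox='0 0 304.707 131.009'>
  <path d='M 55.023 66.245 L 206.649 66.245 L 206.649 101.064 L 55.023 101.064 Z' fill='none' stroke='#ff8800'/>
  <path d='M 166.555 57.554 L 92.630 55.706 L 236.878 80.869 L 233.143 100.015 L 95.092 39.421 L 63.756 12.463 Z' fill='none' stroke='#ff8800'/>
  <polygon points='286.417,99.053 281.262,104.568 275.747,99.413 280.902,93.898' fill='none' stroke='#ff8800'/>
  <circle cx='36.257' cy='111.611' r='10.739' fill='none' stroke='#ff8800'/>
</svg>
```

viewBox `0 0 304.707 131.009` with mm width/height → 1 unit = 1 mm. Flip: y_m = 131.009 − y_svg.

**Shape 1** — `<path>` rectangle, stroke `#ff8800` → score (S473, F1536). Machine vertices: (55.023,64.764) → (206.649,64.764) → (206.649,29.945) → (55.023,29.945) → (55.023,64.764). Closed: final G1 returns to the first vertex.

**Shape 2** — `<path>` closed polygon, stroke `#ff8800` → score (S473, F1536). Machine vertices: (166.555,73.455) → (92.630,75.303) → (236.878,50.140) → (233.143,30.994) → (95.092,91.588) → (63.756,118.546) → (166.555,73.455). Closed: final G1 returns to the first vertex.

**Shape 3** — `<polygon>` regular polygon, stroke `#ff8800` → score (S473, F1536). Machine vertices: (286.417,31.956) → (281.262,26.441) → (275.747,31.596) → (280.902,37.111) → (286.417,31.956). Closed: final G1 returns to the first vertex.

**Shape 4** — `<circle>` circle, stroke `#ff8800` → score (S473, F1536). Machine vertices: (46.996,19.398) → (44.945,25.710) → (39.576,29.611) → (32.938,29.611) → (27.569,25.710) → (25.518,19.398) → (27.569,13.086) → (32.938,9.185) → (39.576,9.185) → (44.945,13.086) → (46.996,19.398). Closed: final G1 returns to the first vertex.

(bCNC post)
(Date: synthetic)
G21
G90
G0 X55.023 Y64.764
M3 S473
G01 X206.649 Y64.764 F1536
G01 X206.649 Y29.945
G01 X55.023 Y29.945
G01 X55.023 Y64.764
M5
G0 X166.555 Y73.455
M3 S473
G01 X92.630 Y75.303 F1536
G01 X236.878 Y50.140
G01 X233.143 Y30.994
G01 X95.092 Y91.588
G01 X63.756 Y118.546
G01 X166.555 Y73.455
M5
G0 X286.417 Y31.956
M3 S473
G01 X281.262 Y26.441 F1536
G01 X275.747 Y31.596
G01 X280.902 Y37.111
G01 X286.417 Y31.956
M5
G0 X46.996 Y19.398
M3 S473
G01 X44.945 Y25.710 F1536
G01 X39.576 Y29.611
G01 X32.938 Y29.611
G01 X27.569 Y25.710
G01 X25.518 Y19.398
G01 X27.569 Y13.086
G01 X32.938 Y9.185
G01 X39.576 Y9.185
G01 X44.945 Y13.086
G01 X46.996 Y19.398
M5
G0 X0.000 Y0.000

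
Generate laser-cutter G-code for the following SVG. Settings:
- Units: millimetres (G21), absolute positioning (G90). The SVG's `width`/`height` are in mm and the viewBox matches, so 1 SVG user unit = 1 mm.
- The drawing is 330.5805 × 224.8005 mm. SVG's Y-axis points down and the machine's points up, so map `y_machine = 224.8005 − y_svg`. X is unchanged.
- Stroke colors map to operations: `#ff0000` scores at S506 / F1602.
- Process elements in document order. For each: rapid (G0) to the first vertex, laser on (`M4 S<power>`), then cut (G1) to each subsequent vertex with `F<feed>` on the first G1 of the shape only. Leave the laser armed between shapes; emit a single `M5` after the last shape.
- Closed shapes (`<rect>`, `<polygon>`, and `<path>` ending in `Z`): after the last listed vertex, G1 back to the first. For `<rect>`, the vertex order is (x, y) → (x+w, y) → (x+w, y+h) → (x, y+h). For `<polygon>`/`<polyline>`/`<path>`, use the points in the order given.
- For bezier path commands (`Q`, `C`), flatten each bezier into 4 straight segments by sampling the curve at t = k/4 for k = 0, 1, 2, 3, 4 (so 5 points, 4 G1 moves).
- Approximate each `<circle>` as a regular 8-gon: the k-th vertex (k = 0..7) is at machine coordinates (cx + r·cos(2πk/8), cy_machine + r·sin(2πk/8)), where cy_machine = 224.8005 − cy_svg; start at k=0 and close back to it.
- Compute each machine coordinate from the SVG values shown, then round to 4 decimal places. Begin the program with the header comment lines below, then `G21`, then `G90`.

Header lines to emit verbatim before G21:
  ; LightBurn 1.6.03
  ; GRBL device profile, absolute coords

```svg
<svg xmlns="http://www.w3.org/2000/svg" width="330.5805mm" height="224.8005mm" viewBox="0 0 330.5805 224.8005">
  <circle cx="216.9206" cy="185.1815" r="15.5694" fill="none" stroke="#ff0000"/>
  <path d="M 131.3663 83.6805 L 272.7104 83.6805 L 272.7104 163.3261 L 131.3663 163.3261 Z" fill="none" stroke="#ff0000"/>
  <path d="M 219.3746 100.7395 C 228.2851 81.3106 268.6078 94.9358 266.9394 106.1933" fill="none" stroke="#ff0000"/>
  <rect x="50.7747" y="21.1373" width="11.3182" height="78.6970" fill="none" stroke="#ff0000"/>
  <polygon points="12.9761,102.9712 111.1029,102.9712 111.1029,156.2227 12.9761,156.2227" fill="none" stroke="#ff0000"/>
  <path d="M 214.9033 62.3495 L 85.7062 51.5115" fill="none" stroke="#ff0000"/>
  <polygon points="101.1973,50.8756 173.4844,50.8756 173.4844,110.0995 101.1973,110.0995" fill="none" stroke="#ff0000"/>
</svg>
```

Since the viewBox matches the mm dimensions, user units are millimetres directly. The only transform is the Y-flip y_m = 224.8005 − y_svg.

Shape 1 is a circle drawn with `<circle>`. Its stroke #ff0000 means score at S506, F1602. After flipping Y the toolpath is (232.4900,39.6190) → (227.9298,50.6282) → (216.9206,55.1884) → (205.9114,50.6282) → (201.3512,39.6190) → (205.9114,28.6098) → (216.9206,24.0496) → (227.9298,28.6098) → (232.4900,39.6190), returning to the start.

Shape 2 is a rectangle drawn with `<path>`. Its stroke #ff0000 means score at S506, F1602. After flipping Y the toolpath is (131.3663,141.1200) → (272.7104,141.1200) → (272.7104,61.4744) → (131.3663,61.4744) → (131.3663,141.1200), returning to the start.

Shape 3 is a cubic bezier drawn with `<path>`. Its stroke #ff0000 means score at S506, F1602. After flipping Y the toolpath is (219.3746,124.0610) → (230.8003,132.9885) → (247.1241,132.8415) → (261.4643,126.9408) → (266.9394,118.6072).

Shape 4 is a rectangle drawn with `<rect>`. Its stroke #ff0000 means score at S506, F1602. After flipping Y the toolpath is (50.7747,203.6632) → (62.0929,203.6632) → (62.0929,124.9662) → (50.7747,124.9662) → (50.7747,203.6632), returning to the start.

Shape 5 is a rectangle drawn with `<polygon>`. Its stroke #ff0000 means score at S506, F1602. After flipping Y the toolpath is (12.9761,121.8293) → (111.1029,121.8293) → (111.1029,68.5778) → (12.9761,68.5778) → (12.9761,121.8293), returning to the start.

Shape 6 is a line segment drawn with `<path>`. Its stroke #ff0000 means score at S506, F1602. After flipping Y the toolpath is (214.9033,162.4510) → (85.7062,173.2890).

Shape 7 is a rectangle drawn with `<polygon>`. Its stroke #ff0000 means score at S506, F1602. After flipping Y the toolpath is (101.1973,173.9249) → (173.4844,173.9249) → (173.4844,114.7010) → (101.1973,114.7010) → (101.1973,173.9249), returning to the start.

; LightBurn 1.6.03
; GRBL device profile, absolute coords
G21
G90
G0 X232.4900 Y39.6190
M4 S506
G1 X227.9298 Y50.6282 F1602
G1 X216.9206 Y55.1884
G1 X205.9114 Y50.6282
G1 X201.3512 Y39.6190
G1 X205.9114 Y28.6098
G1 X216.9206 Y24.0496
G1 X227.9298 Y28.6098
G1 X232.4900 Y39.6190
G0 X131.3663 Y141.1200
M4 S506
G1 X272.7104 Y141.1200 F1602
G1 X272.7104 Y61.4744
G1 X131.3663 Y61.4744
G1 X131.3663 Y141.1200
G0 X219.3746 Y124.0610
M4 S506
G1 X230.8003 Y132.9885 F1602
G1 X247.1241 Y132.8415
G1 X261.4643 Y126.9408
G1 X266.9394 Y118.6072
G0 X50.7747 Y203.6632
M4 S506
G1 X62.0929 Y203.6632 F1602
G1 X62.0929 Y124.9662
G1 X50.7747 Y124.9662
G1 X50.7747 Y203.6632
G0 X12.9761 Y121.8293
M4 S506
G1 X111.1029 Y121.8293 F1602
G1 X111.1029 Y68.5778
G1 X12.9761 Y68.5778
G1 X12.9761 Y121.8293
G0 X214.9033 Y162.4510
M4 S506
G1 X85.7062 Y173.2890 F1602
G0 X101.1973 Y173.9249
M4 S506
G1 X173.4844 Y173.9249 F1602
G1 X173.4844 Y114.7010
G1 X101.1973 Y114.7010
G1 X101.1973 Y173.9249
M5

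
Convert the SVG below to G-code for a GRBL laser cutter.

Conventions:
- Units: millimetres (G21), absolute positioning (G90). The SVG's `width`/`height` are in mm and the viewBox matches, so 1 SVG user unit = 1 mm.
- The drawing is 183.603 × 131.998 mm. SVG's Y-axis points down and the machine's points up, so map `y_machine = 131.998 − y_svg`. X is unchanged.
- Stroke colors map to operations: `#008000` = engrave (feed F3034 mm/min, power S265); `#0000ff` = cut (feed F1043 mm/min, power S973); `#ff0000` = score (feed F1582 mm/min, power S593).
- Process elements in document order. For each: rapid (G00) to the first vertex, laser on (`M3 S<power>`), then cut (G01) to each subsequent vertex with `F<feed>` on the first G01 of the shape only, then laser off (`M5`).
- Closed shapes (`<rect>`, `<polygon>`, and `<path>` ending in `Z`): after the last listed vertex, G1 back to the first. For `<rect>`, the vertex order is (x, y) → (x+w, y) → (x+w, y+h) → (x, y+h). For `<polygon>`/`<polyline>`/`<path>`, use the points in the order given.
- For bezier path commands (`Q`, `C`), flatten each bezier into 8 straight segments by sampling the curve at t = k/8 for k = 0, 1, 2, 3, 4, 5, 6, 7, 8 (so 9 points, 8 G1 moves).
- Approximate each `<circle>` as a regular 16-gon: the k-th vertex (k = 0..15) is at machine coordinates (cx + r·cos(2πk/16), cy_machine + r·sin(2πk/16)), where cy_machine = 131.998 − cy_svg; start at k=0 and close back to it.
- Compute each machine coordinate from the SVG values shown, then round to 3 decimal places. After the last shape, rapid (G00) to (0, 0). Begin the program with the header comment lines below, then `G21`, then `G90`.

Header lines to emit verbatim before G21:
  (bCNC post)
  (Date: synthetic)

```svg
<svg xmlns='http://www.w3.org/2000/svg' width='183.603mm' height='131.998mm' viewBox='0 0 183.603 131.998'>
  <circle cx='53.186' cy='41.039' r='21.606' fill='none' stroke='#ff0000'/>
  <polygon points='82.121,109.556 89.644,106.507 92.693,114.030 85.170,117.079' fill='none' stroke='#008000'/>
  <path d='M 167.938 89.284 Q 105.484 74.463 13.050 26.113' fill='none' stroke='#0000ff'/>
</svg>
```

(bCNC post)
(Date: synthetic)
G21
G90
G00 X74.792 Y90.959
M3 S593
G01 X73.147 Y99.227 F1582
G01 X68.464 Y106.237
G01 X61.454 Y110.920
G01 X53.186 Y112.565
G01 X44.918 Y110.920
G01 X37.908 Y106.237
G01 X33.225 Y99.227
G01 X31.580 Y90.959
G01 X33.225 Y82.691
G01 X37.908 Y75.681
G01 X44.918 Y70.998
G01 X53.186 Y69.353
G01 X61.454 Y70.998
G01 X68.464 Y75.681
G01 X73.147 Y82.691
G01 X74.792 Y90.959
M5
G00 X82.121 Y22.442
M3 S265
G01 X89.644 Y25.491 F3034
G01 X92.693 Y17.968
G01 X85.170 Y14.919
G01 X82.121 Y22.442
M5
G00 X167.938 Y42.714
M3 S973
G01 X151.856 Y46.943 F1043
G01 X134.837 Y52.220
G01 X116.882 Y58.545
G01 X97.989 Y65.917
G01 X78.160 Y74.338
G01 X57.393 Y83.806
G01 X35.690 Y94.321
G01 X13.050 Y105.885
M5
G00 X0.000 Y0.000

Since the viewBox matches the mm dimensions, user units are millimetres directly. The only transform is the Y-flip y_m = 131.998 − y_svg.

Shape 1 is a circle drawn with `<circle>`. Its stroke #ff0000 means score at S593, F1582. After flipping Y the toolpath is (74.792,90.959) → (73.147,99.227) → (68.464,106.237) → (61.454,110.920) → (53.186,112.565) → (44.918,110.920) → (37.908,106.237) → (33.225,99.227) → (31.580,90.959) → (33.225,82.691) → (37.908,75.681) → (44.918,70.998) → (53.186,69.353) → (61.454,70.998) → (68.464,75.681) → (73.147,82.691) → (74.792,90.959), returning to the start.

Shape 2 is a regular polygon drawn with `<polygon>`. Its stroke #008000 means engrave at S265, F3034. After flipping Y the toolpath is (82.121,22.442) → (89.644,25.491) → (92.693,17.968) → (85.170,14.919) → (82.121,22.442), returning to the start.

Shape 3 is a quadratic bezier drawn with `<path>`. Its stroke #0000ff means cut at S973, F1043. After flipping Y the toolpath is (167.938,42.714) → (151.856,46.943) → (134.837,52.220) → (116.882,58.545) → (97.989,65.917) → (78.160,74.338) → (57.393,83.806) → (35.690,94.321) → (13.050,105.885).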